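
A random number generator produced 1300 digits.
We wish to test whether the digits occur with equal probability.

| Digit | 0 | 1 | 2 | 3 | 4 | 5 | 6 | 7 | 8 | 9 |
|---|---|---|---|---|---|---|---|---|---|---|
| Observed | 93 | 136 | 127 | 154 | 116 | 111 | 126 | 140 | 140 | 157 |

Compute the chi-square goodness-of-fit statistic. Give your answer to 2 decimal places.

26.86

Under H₀ each category has probability 1/10, so each expected count is 1300/10 = 130.
cat         O        E   (O−E)²/E
0          93      130     10.531
1         136      130      0.277
2         127      130      0.069
3         154      130      4.431
4         116      130      1.508
5         111      130      2.777
6         126      130      0.123
7         140      130      0.769
8         140      130      0.769
9         157      130      5.608
Sum = 26.86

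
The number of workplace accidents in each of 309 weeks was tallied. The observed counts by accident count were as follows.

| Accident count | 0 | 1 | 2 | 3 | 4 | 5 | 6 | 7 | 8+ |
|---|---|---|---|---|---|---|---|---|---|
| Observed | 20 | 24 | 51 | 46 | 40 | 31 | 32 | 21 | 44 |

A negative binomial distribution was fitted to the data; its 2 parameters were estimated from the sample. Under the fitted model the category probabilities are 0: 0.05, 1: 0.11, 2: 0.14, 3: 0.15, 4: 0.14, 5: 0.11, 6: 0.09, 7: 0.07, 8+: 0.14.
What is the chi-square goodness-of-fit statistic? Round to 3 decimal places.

Expected counts E_i = n·p_i: 309×0.05 = 15.45, 309×0.11 = 33.99, 309×0.14 = 43.26, 309×0.15 = 46.35, 309×0.14 = 43.26, 309×0.11 = 33.99, 309×0.09 = 27.81, 309×0.07 = 21.63, 309×0.14 = 43.26.
0: (20 − 15.45)²/15.45 = 20.7025/15.45 = 1.3400
1: (24 − 33.99)²/33.99 = 99.8001/33.99 = 2.9362
2: (51 − 43.26)²/43.26 = 59.9076/43.26 = 1.3848
3: (46 − 46.35)²/46.35 = 0.1225/46.35 = 0.0026
4: (40 − 43.26)²/43.26 = 10.6276/43.26 = 0.2457
5: (31 − 33.99)²/33.99 = 8.9401/33.99 = 0.2630
6: (32 − 27.81)²/27.81 = 17.5561/27.81 = 0.6313
7: (21 − 21.63)²/21.63 = 0.3969/21.63 = 0.0183
8+: (44 − 43.26)²/43.26 = 0.5476/43.26 = 0.0127
Sum = 6.835

6.835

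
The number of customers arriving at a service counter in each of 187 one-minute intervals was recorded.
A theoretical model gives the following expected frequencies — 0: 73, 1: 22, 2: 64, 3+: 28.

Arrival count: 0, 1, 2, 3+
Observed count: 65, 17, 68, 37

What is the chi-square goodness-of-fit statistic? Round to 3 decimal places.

5.156

cat         O        E   (O−E)²/E
0          65       73     0.8767
1          17       22     1.1364
2          68       64     0.2500
3+         37       28     2.8929
Sum = 5.156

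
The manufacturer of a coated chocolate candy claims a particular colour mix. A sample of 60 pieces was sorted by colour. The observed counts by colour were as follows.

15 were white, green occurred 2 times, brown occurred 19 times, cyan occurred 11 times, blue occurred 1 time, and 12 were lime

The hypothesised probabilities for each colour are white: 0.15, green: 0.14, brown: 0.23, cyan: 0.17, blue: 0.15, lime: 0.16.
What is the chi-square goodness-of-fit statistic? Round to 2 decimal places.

Expected counts E_i = n·p_i: 60×0.15 = 9, 60×0.14 = 8.4, 60×0.23 = 13.8, 60×0.17 = 10.2, 60×0.15 = 9, 60×0.16 = 9.6.
white: (15 − 9)²/9 = 36/9 = 4.000
green: (2 − 8.4)²/8.4 = 40.96/8.4 = 4.876
brown: (19 − 13.8)²/13.8 = 27.04/13.8 = 1.959
cyan: (11 − 10.2)²/10.2 = 0.64/10.2 = 0.063
blue: (1 − 9)²/9 = 64/9 = 7.111
lime: (12 − 9.6)²/9.6 = 5.76/9.6 = 0.600
Sum = 18.61

18.61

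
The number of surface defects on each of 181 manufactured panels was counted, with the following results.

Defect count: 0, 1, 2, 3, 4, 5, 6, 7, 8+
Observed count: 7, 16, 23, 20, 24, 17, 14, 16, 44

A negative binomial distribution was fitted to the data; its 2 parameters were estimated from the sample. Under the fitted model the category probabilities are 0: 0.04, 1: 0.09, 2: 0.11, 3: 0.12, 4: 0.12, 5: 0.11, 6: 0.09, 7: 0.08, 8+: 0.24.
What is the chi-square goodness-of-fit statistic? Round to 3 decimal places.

1.782

Expected counts E_i = n·p_i: 181×0.04 = 7.24, 181×0.09 = 16.29, 181×0.11 = 19.91, 181×0.12 = 21.72, 181×0.12 = 21.72, 181×0.11 = 19.91, 181×0.09 = 16.29, 181×0.08 = 14.48, 181×0.24 = 43.44.
0: (7 − 7.24)²/7.24 = 0.0576/7.24 = 0.0080
1: (16 − 16.29)²/16.29 = 0.0841/16.29 = 0.0052
2: (23 − 19.91)²/19.91 = 9.5481/19.91 = 0.4796
3: (20 − 21.72)²/21.72 = 2.9584/21.72 = 0.1362
4: (24 − 21.72)²/21.72 = 5.1984/21.72 = 0.2393
5: (17 − 19.91)²/19.91 = 8.4681/19.91 = 0.4253
6: (14 − 16.29)²/16.29 = 5.2441/16.29 = 0.3219
7: (16 − 14.48)²/14.48 = 2.3104/14.48 = 0.1596
8+: (44 − 43.44)²/43.44 = 0.3136/43.44 = 0.0072
Sum = 1.782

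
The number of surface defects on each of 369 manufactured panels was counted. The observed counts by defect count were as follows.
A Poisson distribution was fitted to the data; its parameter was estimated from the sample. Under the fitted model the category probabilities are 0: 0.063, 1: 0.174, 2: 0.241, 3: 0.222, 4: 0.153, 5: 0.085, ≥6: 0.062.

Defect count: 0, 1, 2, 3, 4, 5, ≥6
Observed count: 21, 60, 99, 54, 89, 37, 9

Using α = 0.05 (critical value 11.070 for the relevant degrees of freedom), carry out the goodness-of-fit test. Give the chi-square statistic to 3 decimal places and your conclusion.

Expected counts E_i = n·p_i: 369×0.063 = 23.247, 369×0.174 = 64.206, 369×0.241 = 88.929, 369×0.222 = 81.918, 369×0.153 = 56.457, 369×0.085 = 31.365, 369×0.062 = 22.878.
0: (21 − 23.247)²/23.247 = 5.049009/23.247 = 0.2172
1: (60 − 64.206)²/64.206 = 17.690436/64.206 = 0.2755
2: (99 − 88.929)²/88.929 = 101.425041/88.929 = 1.1405
3: (54 − 81.918)²/81.918 = 779.414724/81.918 = 9.5146
4: (89 − 56.457)²/56.457 = 1059.046849/56.457 = 18.7585
5: (37 − 31.365)²/31.365 = 31.753225/31.365 = 1.0124
≥6: (9 − 22.878)²/22.878 = 192.598884/22.878 = 8.4185
Sum = 39.337
df = 5. Since 39.337 > 11.070, we reject H₀.

39.337; reject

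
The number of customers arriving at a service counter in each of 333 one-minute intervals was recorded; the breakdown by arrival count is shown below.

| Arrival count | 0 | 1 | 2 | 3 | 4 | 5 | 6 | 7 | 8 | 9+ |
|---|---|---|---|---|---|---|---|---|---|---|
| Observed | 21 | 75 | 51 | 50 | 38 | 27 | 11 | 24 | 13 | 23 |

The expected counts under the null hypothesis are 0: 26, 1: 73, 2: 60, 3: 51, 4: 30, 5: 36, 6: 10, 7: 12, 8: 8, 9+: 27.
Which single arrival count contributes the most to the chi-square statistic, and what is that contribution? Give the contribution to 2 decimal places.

χ² = (21−26)²/26 + (75−73)²/73 + (51−60)²/60 + (50−51)²/51 + (38−30)²/30 + (27−36)²/36 + (11−10)²/10 + (24−12)²/12 + (13−8)²/8 + (23−27)²/27
   = 0.962 + 0.055 + 1.350 + 0.020 + 2.133 + 2.250 + 0.100 + 12.000 + 3.125 + 0.593
The largest term is for 7: 12.00.

7, 12.00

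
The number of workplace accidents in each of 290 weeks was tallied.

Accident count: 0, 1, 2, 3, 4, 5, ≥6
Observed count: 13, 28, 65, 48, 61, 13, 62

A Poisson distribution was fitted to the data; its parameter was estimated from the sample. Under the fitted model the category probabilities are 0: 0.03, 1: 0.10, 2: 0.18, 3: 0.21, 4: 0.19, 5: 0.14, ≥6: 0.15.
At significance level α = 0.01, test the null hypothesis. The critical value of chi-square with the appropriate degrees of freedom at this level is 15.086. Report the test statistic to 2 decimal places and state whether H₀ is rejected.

Expected counts E_i = n·p_i: 290×0.03 = 8.7, 290×0.10 = 29, 290×0.18 = 52.2, 290×0.21 = 60.9, 290×0.19 = 55.1, 290×0.14 = 40.6, 290×0.15 = 43.5.
0: (13 − 8.7)²/8.7 = 18.49/8.7 = 2.125
1: (28 − 29)²/29 = 1/29 = 0.034
2: (65 − 52.2)²/52.2 = 163.84/52.2 = 3.139
3: (48 − 60.9)²/60.9 = 166.41/60.9 = 2.733
4: (61 − 55.1)²/55.1 = 34.81/55.1 = 0.632
5: (13 − 40.6)²/40.6 = 761.76/40.6 = 18.763
≥6: (62 − 43.5)²/43.5 = 342.25/43.5 = 7.868
Sum = 35.29
df = 5. Since 35.29 > 15.086, we reject H₀.

35.29; reject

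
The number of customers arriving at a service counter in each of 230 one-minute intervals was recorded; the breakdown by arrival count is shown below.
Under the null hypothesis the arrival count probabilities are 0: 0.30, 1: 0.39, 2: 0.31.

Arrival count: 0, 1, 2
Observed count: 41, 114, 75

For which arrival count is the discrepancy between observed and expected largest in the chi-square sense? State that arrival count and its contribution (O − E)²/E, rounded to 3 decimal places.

Expected counts E_i = n·p_i: 230×0.30 = 69, 230×0.39 = 89.7, 230×0.31 = 71.3.
cat         O        E   (O−E)²/E
0          41       69    11.3623
1         114     89.7     6.5829
2          75     71.3     0.1920
The largest term is for 0: 11.362.

0, 11.362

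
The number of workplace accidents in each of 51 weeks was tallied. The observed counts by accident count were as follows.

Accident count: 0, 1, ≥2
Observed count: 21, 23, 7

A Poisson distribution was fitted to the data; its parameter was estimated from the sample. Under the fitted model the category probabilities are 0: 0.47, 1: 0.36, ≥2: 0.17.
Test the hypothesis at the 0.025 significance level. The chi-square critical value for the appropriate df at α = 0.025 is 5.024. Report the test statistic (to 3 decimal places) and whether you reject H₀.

Expected counts E_i = n·p_i: 51×0.47 = 23.97, 51×0.36 = 18.36, 51×0.17 = 8.67.
χ² = (21−23.97)²/23.97 + (23−18.36)²/18.36 + (7−8.67)²/8.67
   = 0.3680 + 1.1726 + 0.3217
Sum = 1.862
df = 1. Since 1.862 < 5.024, we do not reject H₀.

1.862; do not reject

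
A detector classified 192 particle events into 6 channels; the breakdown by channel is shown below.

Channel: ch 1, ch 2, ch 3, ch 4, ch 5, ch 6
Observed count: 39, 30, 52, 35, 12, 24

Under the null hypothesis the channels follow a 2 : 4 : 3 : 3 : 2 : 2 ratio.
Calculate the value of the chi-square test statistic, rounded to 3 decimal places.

29.264

Ratio total = 16. Expected counts: 192×2/16 = 24, 192×4/16 = 48, 192×3/16 = 36, 192×3/16 = 36, 192×2/16 = 24, 192×2/16 = 24.
cat         O        E   (O−E)²/E
ch 1       39       24     9.3750
ch 2       30       48     6.7500
ch 3       52       36     7.1111
ch 4       35       36     0.0278
ch 5       12       24     6.0000
ch 6       24       24     0.0000
Sum = 29.264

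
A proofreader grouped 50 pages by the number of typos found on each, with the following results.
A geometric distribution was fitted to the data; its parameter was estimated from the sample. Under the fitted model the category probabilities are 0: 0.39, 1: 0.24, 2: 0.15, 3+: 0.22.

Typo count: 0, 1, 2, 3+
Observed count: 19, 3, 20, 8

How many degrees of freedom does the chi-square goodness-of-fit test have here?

There are k = 4 categories and 1 parameter estimated from the data, so df = 4 − 1 − 1 = 2.

2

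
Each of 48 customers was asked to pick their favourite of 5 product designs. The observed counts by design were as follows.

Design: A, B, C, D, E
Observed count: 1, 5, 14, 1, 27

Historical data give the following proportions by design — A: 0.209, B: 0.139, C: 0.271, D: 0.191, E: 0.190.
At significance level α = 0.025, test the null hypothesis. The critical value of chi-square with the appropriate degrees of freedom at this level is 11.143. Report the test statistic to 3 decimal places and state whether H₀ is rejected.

Expected counts E_i = n·p_i: 48×0.209 = 10.032, 48×0.139 = 6.672, 48×0.271 = 13.008, 48×0.191 = 9.168, 48×0.190 = 9.12.
χ² = (1−10.032)²/10.032 + (5−6.672)²/6.672 + (14−13.008)²/13.008 + (1−9.168)²/9.168 + (27−9.12)²/9.12
   = 8.1317 + 0.4190 + 0.0757 + 7.2771 + 35.0542
Sum = 50.958
df = 4. Since 50.958 > 11.143, we reject H₀.

50.958; reject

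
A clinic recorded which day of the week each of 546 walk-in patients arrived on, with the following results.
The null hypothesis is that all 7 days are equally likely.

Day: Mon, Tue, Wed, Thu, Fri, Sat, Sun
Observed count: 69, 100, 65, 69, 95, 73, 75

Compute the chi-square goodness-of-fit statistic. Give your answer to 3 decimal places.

14.590

Expected count for each of the 7 categories: 546/7 = 78.
χ² = (69−78)²/78 + (100−78)²/78 + (65−78)²/78 + (69−78)²/78 + (95−78)²/78 + (73−78)²/78 + (75−78)²/78
   = 1.0385 + 6.2051 + 2.1667 + 1.0385 + 3.7051 + 0.3205 + 0.1154
Sum = 14.590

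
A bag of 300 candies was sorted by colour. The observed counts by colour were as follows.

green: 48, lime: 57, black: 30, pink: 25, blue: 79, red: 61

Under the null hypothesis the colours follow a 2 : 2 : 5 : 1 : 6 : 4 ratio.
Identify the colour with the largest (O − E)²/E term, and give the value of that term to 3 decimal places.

Ratio total = 20. Expected counts: 300×2/20 = 30, 300×2/20 = 30, 300×5/20 = 75, 300×1/20 = 15, 300×6/20 = 90, 300×4/20 = 60.
cat         O        E   (O−E)²/E
green      48       30    10.8000
lime       57       30    24.3000
black      30       75    27.0000
pink       25       15     6.6667
blue       79       90     1.3444
red        61       60     0.0167
The largest term is for black: 27.000.

black, 27.000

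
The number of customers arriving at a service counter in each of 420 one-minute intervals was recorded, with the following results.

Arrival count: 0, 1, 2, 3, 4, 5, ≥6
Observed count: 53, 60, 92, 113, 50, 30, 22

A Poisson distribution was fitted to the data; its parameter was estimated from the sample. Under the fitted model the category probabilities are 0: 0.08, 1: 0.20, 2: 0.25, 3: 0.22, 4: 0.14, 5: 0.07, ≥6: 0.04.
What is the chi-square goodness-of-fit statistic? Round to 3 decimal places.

Expected counts E_i = n·p_i: 420×0.08 = 33.6, 420×0.20 = 84, 420×0.25 = 105, 420×0.22 = 92.4, 420×0.14 = 58.8, 420×0.07 = 29.4, 420×0.04 = 16.8.
0: (53 − 33.6)²/33.6 = 376.36/33.6 = 11.2012
1: (60 − 84)²/84 = 576/84 = 6.8571
2: (92 − 105)²/105 = 169/105 = 1.6095
3: (113 − 92.4)²/92.4 = 424.36/92.4 = 4.5926
4: (50 − 58.8)²/58.8 = 77.44/58.8 = 1.3170
5: (30 − 29.4)²/29.4 = 0.36/29.4 = 0.0122
≥6: (22 − 16.8)²/16.8 = 27.04/16.8 = 1.6095
Sum = 27.199

27.199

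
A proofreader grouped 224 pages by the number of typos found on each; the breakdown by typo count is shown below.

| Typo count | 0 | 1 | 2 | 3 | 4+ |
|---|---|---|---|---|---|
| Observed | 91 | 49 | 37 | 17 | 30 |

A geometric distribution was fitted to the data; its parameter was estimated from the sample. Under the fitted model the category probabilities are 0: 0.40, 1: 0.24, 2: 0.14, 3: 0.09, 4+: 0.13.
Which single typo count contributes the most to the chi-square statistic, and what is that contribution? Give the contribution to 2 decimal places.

2, 1.01

Expected counts E_i = n·p_i: 224×0.40 = 89.6, 224×0.24 = 53.76, 224×0.14 = 31.36, 224×0.09 = 20.16, 224×0.13 = 29.12.
χ² = (91−89.6)²/89.6 + (49−53.76)²/53.76 + (37−31.36)²/31.36 + (17−20.16)²/20.16 + (30−29.12)²/29.12
   = 0.022 + 0.421 + 1.014 + 0.495 + 0.027
The largest term is for 2: 1.01.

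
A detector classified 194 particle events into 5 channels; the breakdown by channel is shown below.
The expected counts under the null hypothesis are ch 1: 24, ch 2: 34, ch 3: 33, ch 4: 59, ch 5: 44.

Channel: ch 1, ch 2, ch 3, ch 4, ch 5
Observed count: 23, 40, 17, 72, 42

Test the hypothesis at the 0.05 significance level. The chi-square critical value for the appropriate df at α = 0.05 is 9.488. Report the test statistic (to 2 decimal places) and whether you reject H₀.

ch 1: (23 − 24)²/24 = 1/24 = 0.042
ch 2: (40 − 34)²/34 = 36/34 = 1.059
ch 3: (17 − 33)²/33 = 256/33 = 7.758
ch 4: (72 − 59)²/59 = 169/59 = 2.864
ch 5: (42 − 44)²/44 = 4/44 = 0.091
Sum = 11.81
df = 4. Since 11.81 > 9.488, we reject H₀.

11.81; reject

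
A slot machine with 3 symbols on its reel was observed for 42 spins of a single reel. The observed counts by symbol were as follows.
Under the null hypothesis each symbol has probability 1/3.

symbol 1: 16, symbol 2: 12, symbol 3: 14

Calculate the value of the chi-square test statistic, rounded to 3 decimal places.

0.571

Expected count for each of the 3 categories: 42/3 = 14.
χ² = (16−14)²/14 + (12−14)²/14 + (14−14)²/14
   = 0.2857 + 0.2857 + 0.0000
Sum = 0.571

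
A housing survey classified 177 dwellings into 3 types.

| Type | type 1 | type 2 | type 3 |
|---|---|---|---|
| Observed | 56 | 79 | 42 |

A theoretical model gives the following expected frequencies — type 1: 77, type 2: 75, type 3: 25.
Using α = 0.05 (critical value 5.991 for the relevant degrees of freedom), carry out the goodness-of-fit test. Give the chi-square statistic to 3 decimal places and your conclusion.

17.501; reject

type 1: (56 − 77)²/77 = 441/77 = 5.7273
type 2: (79 − 75)²/75 = 16/75 = 0.2133
type 3: (42 − 25)²/25 = 289/25 = 11.5600
Sum = 17.501
df = 2. Since 17.501 > 5.991, we reject H₀.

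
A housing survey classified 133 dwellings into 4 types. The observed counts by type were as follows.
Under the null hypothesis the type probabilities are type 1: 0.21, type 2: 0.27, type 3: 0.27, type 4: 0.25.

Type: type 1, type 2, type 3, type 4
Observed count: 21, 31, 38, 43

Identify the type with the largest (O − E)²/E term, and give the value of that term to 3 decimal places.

Expected counts E_i = n·p_i: 133×0.21 = 27.93, 133×0.27 = 35.91, 133×0.27 = 35.91, 133×0.25 = 33.25.
χ² = (21−27.93)²/27.93 + (31−35.91)²/35.91 + (38−35.91)²/35.91 + (43−33.25)²/33.25
   = 1.7195 + 0.6713 + 0.1216 + 2.8590
The largest term is for type 4: 2.859.

type 4, 2.859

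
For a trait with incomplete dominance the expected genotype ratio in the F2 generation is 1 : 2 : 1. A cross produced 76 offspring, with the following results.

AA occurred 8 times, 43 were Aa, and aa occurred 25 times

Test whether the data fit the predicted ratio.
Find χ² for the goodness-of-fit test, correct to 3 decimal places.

8.921

Ratio total = 4. Expected counts: 76×1/4 = 19, 76×2/4 = 38, 76×1/4 = 19.
AA: (8 − 19)²/19 = 121/19 = 6.3684
Aa: (43 − 38)²/38 = 25/38 = 0.6579
aa: (25 − 19)²/19 = 36/19 = 1.8947
Sum = 8.921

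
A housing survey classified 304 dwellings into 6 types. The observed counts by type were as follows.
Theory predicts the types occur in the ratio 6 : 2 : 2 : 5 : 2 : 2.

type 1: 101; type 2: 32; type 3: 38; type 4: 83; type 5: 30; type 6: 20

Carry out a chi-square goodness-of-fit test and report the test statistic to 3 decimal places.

Ratio total = 19. Expected counts: 304×6/19 = 96, 304×2/19 = 32, 304×2/19 = 32, 304×5/19 = 80, 304×2/19 = 32, 304×2/19 = 32.
cat         O        E   (O−E)²/E
type 1    101       96     0.2604
type 2     32       32     0.0000
type 3     38       32     1.1250
type 4     83       80     0.1125
type 5     30       32     0.1250
type 6     20       32     4.5000
Sum = 6.123

6.123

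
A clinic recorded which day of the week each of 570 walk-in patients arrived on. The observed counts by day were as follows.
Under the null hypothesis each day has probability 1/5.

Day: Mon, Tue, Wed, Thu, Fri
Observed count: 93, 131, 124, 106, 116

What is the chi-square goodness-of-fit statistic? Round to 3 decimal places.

7.877

Under H₀ each category has probability 1/5, so each expected count is 570/5 = 114.
Mon: (93 − 114)²/114 = 441/114 = 3.8684
Tue: (131 − 114)²/114 = 289/114 = 2.5351
Wed: (124 − 114)²/114 = 100/114 = 0.8772
Thu: (106 − 114)²/114 = 64/114 = 0.5614
Fri: (116 − 114)²/114 = 4/114 = 0.0351
Sum = 7.877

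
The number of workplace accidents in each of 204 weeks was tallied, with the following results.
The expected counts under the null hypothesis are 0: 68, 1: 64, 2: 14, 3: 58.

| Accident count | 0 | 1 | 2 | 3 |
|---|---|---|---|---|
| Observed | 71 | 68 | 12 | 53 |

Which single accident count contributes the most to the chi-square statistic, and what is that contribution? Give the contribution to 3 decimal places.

cat         O        E   (O−E)²/E
0          71       68     0.1324
1          68       64     0.2500
2          12       14     0.2857
3          53       58     0.4310
The largest term is for 3: 0.431.

3, 0.431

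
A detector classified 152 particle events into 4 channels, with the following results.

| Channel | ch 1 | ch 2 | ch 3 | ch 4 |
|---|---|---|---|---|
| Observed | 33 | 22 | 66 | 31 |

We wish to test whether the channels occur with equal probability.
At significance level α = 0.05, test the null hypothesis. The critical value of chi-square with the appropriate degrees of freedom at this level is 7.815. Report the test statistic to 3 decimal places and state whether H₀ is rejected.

29.316; reject

Expected count for each of the 4 categories: 152/4 = 38.
χ² = (33−38)²/38 + (22−38)²/38 + (66−38)²/38 + (31−38)²/38
   = 0.6579 + 6.7368 + 20.6316 + 1.2895
Sum = 29.316
df = 3. Since 29.316 > 7.815, we reject H₀.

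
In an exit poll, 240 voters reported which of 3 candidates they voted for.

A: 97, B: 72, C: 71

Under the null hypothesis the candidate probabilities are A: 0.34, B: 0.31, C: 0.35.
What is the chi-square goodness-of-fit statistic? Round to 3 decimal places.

4.996

Expected counts E_i = n·p_i: 240×0.34 = 81.6, 240×0.31 = 74.4, 240×0.35 = 84.
cat         O        E   (O−E)²/E
A          97     81.6     2.9064
B          72     74.4     0.0774
C          71       84     2.0119
Sum = 4.996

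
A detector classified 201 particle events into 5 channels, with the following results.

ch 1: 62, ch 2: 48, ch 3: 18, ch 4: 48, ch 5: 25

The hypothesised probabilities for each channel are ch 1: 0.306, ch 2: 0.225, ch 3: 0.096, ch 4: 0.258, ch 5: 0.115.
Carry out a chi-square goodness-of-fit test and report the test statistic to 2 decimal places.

Expected counts E_i = n·p_i: 201×0.306 = 61.506, 201×0.225 = 45.225, 201×0.096 = 19.296, 201×0.258 = 51.858, 201×0.115 = 23.115.
cat         O        E   (O−E)²/E
ch 1       62   61.506      0.004
ch 2       48   45.225      0.170
ch 3       18   19.296      0.087
ch 4       48   51.858      0.287
ch 5       25   23.115      0.154
Sum = 0.70

0.70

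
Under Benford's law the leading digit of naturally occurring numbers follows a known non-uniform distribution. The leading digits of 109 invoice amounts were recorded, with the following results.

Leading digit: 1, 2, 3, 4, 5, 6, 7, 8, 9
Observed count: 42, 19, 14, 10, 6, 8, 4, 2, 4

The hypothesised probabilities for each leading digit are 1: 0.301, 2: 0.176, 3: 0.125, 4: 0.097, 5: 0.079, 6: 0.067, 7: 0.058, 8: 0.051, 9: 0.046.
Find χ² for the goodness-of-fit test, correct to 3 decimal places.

6.813

Expected counts E_i = n·p_i: 109×0.301 = 32.809, 109×0.176 = 19.184, 109×0.125 = 13.625, 109×0.097 = 10.573, 109×0.079 = 8.611, 109×0.067 = 7.303, 109×0.058 = 6.322, 109×0.051 = 5.559, 109×0.046 = 5.014.
χ² = (42−32.809)²/32.809 + (19−19.184)²/19.184 + (14−13.625)²/13.625 + (10−10.573)²/10.573 + (6−8.611)²/8.611 + (8−7.303)²/7.303 + (4−6.322)²/6.322 + (2−5.559)²/5.559 + (4−5.014)²/5.014
   = 2.5747 + 0.0018 + 0.0103 + 0.0311 + 0.7917 + 0.0665 + 0.8528 + 2.2786 + 0.2051
Sum = 6.813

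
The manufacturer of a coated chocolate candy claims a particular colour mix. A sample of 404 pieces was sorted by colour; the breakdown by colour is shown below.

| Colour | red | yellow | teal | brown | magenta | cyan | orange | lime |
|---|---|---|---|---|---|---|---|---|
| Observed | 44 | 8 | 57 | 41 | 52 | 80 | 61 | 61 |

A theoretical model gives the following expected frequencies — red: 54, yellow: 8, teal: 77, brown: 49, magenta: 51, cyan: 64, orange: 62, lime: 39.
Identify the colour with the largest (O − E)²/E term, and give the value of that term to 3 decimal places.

cat          O        E   (O−E)²/E
red         44       54     1.8519
yellow       8        8     0.0000
teal        57       77     5.1948
brown       41       49     1.3061
magenta     52       51     0.0196
cyan        80       64     4.0000
orange      61       62     0.0161
lime        61       39    12.4103
The largest term is for lime: 12.410.

lime, 12.410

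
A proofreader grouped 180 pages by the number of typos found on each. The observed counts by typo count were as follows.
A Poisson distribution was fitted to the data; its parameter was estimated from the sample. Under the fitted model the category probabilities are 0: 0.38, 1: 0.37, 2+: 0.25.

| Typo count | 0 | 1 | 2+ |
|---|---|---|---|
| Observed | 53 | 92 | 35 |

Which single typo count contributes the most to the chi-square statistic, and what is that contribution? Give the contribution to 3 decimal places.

1, 9.687

Expected counts E_i = n·p_i: 180×0.38 = 68.4, 180×0.37 = 66.6, 180×0.25 = 45.
cat         O        E   (O−E)²/E
0          53     68.4     3.4673
1          92     66.6     9.6871
2+         35       45     2.2222
The largest term is for 1: 9.687.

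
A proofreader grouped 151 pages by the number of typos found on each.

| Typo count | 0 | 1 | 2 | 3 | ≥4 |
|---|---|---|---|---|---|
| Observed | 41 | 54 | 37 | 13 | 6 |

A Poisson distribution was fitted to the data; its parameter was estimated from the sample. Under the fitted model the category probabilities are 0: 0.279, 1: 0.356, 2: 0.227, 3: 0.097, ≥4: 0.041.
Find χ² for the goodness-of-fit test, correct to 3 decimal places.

Expected counts E_i = n·p_i: 151×0.279 = 42.129, 151×0.356 = 53.756, 151×0.227 = 34.277, 151×0.097 = 14.647, 151×0.041 = 6.191.
0: (41 − 42.129)²/42.129 = 1.274641/42.129 = 0.0303
1: (54 − 53.756)²/53.756 = 0.059536/53.756 = 0.0011
2: (37 − 34.277)²/34.277 = 7.414729/34.277 = 0.2163
3: (13 − 14.647)²/14.647 = 2.712609/14.647 = 0.1852
≥4: (6 − 6.191)²/6.191 = 0.036481/6.191 = 0.0059
Sum = 0.439

0.439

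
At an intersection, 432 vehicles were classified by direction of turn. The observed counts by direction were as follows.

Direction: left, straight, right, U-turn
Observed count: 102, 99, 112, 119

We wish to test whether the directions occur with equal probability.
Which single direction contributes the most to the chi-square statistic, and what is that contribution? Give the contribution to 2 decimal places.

Under H₀ each category has probability 1/4, so each expected count is 432/4 = 108.
χ² = (102−108)²/108 + (99−108)²/108 + (112−108)²/108 + (119−108)²/108
   = 0.333 + 0.750 + 0.148 + 1.120
The largest term is for U-turn: 1.12.

U-turn, 1.12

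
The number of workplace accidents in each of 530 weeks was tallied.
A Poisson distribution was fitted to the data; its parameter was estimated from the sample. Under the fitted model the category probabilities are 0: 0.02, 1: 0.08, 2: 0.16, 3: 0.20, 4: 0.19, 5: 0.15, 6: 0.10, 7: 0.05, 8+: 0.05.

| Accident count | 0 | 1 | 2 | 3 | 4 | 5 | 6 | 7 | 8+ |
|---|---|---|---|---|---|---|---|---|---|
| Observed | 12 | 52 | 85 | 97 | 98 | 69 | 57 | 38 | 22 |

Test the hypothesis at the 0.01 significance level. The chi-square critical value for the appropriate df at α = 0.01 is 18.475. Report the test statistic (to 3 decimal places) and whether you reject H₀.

Expected counts E_i = n·p_i: 530×0.02 = 10.6, 530×0.08 = 42.4, 530×0.16 = 84.8, 530×0.20 = 106, 530×0.19 = 100.7, 530×0.15 = 79.5, 530×0.10 = 53, 530×0.05 = 26.5, 530×0.05 = 26.5.
cat         O        E   (O−E)²/E
0          12     10.6     0.1849
1          52     42.4     2.1736
2          85     84.8     0.0005
3          97      106     0.7642
4          98    100.7     0.0724
5          69     79.5     1.3868
6          57       53     0.3019
7          38     26.5     4.9906
8+         22     26.5     0.7642
Sum = 10.639
df = 7. Since 10.639 < 18.475, we do not reject H₀.

10.639; do not reject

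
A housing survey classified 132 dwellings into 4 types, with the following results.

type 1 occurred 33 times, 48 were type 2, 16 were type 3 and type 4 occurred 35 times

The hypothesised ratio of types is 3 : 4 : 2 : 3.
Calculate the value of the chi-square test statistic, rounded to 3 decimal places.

2.121

Ratio total = 12. Expected counts: 132×3/12 = 33, 132×4/12 = 44, 132×2/12 = 22, 132×3/12 = 33.
χ² = (33−33)²/33 + (48−44)²/44 + (16−22)²/22 + (35−33)²/33
   = 0.0000 + 0.3636 + 1.6364 + 0.1212
Sum = 2.121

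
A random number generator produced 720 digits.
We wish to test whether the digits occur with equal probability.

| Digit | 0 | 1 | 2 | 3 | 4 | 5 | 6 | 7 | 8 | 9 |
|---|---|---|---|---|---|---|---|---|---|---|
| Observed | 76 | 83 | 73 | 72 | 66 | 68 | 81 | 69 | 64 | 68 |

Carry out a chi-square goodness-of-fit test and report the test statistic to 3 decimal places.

Under H₀ each category has probability 1/10, so each expected count is 720/10 = 72.
cat         O        E   (O−E)²/E
0          76       72     0.2222
1          83       72     1.6806
2          73       72     0.0139
3          72       72     0.0000
4          66       72     0.5000
5          68       72     0.2222
6          81       72     1.1250
7          69       72     0.1250
8          64       72     0.8889
9          68       72     0.2222
Sum = 5.000

5.000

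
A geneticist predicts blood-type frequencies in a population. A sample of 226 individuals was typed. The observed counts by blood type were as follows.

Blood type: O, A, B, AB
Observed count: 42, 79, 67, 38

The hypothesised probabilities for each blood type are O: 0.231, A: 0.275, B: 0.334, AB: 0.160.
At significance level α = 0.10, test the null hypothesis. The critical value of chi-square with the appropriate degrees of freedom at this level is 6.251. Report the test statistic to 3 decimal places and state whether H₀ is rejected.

7.611; reject

Expected counts E_i = n·p_i: 226×0.231 = 52.206, 226×0.275 = 62.15, 226×0.334 = 75.484, 226×0.160 = 36.16.
O: (42 − 52.206)²/52.206 = 104.162436/52.206 = 1.9952
A: (79 − 62.15)²/62.15 = 283.9225/62.15 = 4.5683
B: (67 − 75.484)²/75.484 = 71.978256/75.484 = 0.9536
AB: (38 − 36.16)²/36.16 = 3.3856/36.16 = 0.0936
Sum = 7.611
df = 3. Since 7.611 > 6.251, we reject H₀.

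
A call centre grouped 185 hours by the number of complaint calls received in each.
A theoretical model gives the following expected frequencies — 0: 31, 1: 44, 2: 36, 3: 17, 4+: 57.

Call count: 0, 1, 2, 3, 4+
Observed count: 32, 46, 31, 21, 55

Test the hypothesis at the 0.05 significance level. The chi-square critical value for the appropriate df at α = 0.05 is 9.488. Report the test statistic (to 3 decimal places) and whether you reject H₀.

0: (32 − 31)²/31 = 1/31 = 0.0323
1: (46 − 44)²/44 = 4/44 = 0.0909
2: (31 − 36)²/36 = 25/36 = 0.6944
3: (21 − 17)²/17 = 16/17 = 0.9412
4+: (55 − 57)²/57 = 4/57 = 0.0702
Sum = 1.829
df = 4. Since 1.829 < 9.488, we do not reject H₀.

1.829; do not reject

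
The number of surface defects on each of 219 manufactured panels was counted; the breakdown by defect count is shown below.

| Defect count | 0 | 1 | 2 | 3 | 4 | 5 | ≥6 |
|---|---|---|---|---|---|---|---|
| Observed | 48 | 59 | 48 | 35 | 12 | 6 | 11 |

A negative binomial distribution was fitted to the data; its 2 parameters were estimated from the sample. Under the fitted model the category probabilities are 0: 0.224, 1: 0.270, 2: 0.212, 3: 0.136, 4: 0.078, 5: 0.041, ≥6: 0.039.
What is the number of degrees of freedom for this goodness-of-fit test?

There are k = 7 categories and 2 parameters estimated from the data, so df = 7 − 1 − 2 = 4.

4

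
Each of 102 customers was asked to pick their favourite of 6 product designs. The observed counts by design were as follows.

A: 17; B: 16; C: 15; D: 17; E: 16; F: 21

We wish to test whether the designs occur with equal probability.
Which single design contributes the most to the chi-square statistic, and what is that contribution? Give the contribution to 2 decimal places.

Expected count for each of the 6 categories: 102/6 = 17.
A: (17 − 17)²/17 = 0/17 = 0.000
B: (16 − 17)²/17 = 1/17 = 0.059
C: (15 − 17)²/17 = 4/17 = 0.235
D: (17 − 17)²/17 = 0/17 = 0.000
E: (16 − 17)²/17 = 1/17 = 0.059
F: (21 − 17)²/17 = 16/17 = 0.941
The largest term is for F: 0.94.

F, 0.94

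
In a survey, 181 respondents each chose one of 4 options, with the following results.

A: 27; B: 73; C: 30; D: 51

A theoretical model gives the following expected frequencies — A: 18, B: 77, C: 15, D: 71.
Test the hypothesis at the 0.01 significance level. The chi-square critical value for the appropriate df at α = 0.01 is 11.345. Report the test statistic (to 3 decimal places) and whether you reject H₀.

25.342; reject

cat         O        E   (O−E)²/E
A          27       18     4.5000
B          73       77     0.2078
C          30       15    15.0000
D          51       71     5.6338
Sum = 25.342
df = 3. Since 25.342 > 11.345, we reject H₀.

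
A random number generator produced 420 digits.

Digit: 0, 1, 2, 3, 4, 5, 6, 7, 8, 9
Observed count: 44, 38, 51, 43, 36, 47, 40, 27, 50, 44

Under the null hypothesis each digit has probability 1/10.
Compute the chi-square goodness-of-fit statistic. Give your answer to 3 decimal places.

Expected count for each of the 10 categories: 420/10 = 42.
cat         O        E   (O−E)²/E
0          44       42     0.0952
1          38       42     0.3810
2          51       42     1.9286
3          43       42     0.0238
4          36       42     0.8571
5          47       42     0.5952
6          40       42     0.0952
7          27       42     5.3571
8          50       42     1.5238
9          44       42     0.0952
Sum = 10.952

10.952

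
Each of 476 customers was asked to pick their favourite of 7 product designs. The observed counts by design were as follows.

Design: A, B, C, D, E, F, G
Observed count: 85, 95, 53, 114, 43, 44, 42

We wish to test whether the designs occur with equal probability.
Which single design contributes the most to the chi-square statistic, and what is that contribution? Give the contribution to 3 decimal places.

D, 31.118

Expected count for each of the 7 categories: 476/7 = 68.
cat         O        E   (O−E)²/E
A          85       68     4.2500
B          95       68    10.7206
C          53       68     3.3088
D         114       68    31.1176
E          43       68     9.1912
F          44       68     8.4706
G          42       68     9.9412
The largest term is for D: 31.118.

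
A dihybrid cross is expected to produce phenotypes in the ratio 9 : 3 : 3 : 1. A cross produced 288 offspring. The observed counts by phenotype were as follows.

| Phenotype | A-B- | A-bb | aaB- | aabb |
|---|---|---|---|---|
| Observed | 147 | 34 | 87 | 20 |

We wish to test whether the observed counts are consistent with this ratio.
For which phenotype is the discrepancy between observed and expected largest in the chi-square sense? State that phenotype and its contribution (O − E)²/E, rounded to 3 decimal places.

Ratio total = 16. Expected counts: 288×9/16 = 162, 288×3/16 = 54, 288×3/16 = 54, 288×1/16 = 18.
χ² = (147−162)²/162 + (34−54)²/54 + (87−54)²/54 + (20−18)²/18
   = 1.3889 + 7.4074 + 20.1667 + 0.2222
The largest term is for aaB-: 20.167.

aaB-, 20.167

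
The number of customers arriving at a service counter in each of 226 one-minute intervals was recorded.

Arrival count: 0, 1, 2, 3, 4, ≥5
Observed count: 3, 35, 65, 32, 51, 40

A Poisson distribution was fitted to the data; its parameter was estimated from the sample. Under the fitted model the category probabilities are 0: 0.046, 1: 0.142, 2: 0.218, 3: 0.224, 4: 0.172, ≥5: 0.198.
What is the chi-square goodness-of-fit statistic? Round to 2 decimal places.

Expected counts E_i = n·p_i: 226×0.046 = 10.396, 226×0.142 = 32.092, 226×0.218 = 49.268, 226×0.224 = 50.624, 226×0.172 = 38.872, 226×0.198 = 44.748.
χ² = (3−10.396)²/10.396 + (35−32.092)²/32.092 + (65−49.268)²/49.268 + (32−50.624)²/50.624 + (51−38.872)²/38.872 + (40−44.748)²/44.748
   = 5.262 + 0.264 + 5.023 + 6.852 + 3.784 + 0.504
Sum = 21.69

21.69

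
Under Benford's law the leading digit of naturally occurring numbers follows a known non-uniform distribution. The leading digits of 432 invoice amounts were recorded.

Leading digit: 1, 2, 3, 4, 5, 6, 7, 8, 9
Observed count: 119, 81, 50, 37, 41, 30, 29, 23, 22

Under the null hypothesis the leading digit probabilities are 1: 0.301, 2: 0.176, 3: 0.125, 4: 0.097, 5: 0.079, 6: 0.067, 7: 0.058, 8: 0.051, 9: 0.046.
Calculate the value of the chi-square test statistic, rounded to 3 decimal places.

Expected counts E_i = n·p_i: 432×0.301 = 130.032, 432×0.176 = 76.032, 432×0.125 = 54, 432×0.097 = 41.904, 432×0.079 = 34.128, 432×0.067 = 28.944, 432×0.058 = 25.056, 432×0.051 = 22.032, 432×0.046 = 19.872.
χ² = (119−130.032)²/130.032 + (81−76.032)²/76.032 + (50−54)²/54 + (37−41.904)²/41.904 + (41−34.128)²/34.128 + (30−28.944)²/28.944 + (29−25.056)²/25.056 + (23−22.032)²/22.032 + (22−19.872)²/19.872
   = 0.9360 + 0.3246 + 0.2963 + 0.5739 + 1.3837 + 0.0385 + 0.6208 + 0.0425 + 0.2279
Sum = 4.444

4.444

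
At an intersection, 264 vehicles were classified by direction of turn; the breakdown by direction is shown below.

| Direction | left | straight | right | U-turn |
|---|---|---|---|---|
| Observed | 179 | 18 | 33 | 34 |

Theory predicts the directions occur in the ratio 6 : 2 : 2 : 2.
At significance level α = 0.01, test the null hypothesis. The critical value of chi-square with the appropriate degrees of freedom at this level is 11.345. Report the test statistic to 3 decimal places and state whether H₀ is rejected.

37.121; reject

Ratio total = 12. Expected counts: 264×6/12 = 132, 264×2/12 = 44, 264×2/12 = 44, 264×2/12 = 44.
cat           O        E   (O−E)²/E
left        179      132    16.7348
straight     18       44    15.3636
right        33       44     2.7500
U-turn       34       44     2.2727
Sum = 37.121
df = 3. Since 37.121 > 11.345, we reject H₀.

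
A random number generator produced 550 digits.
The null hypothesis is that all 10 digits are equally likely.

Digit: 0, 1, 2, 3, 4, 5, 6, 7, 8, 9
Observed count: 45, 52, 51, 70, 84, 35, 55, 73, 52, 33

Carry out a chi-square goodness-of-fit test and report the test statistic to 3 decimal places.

Under H₀ each category has probability 1/10, so each expected count is 550/10 = 55.
χ² = (45−55)²/55 + (52−55)²/55 + (51−55)²/55 + (70−55)²/55 + (84−55)²/55 + (35−55)²/55 + (55−55)²/55 + (73−55)²/55 + (52−55)²/55 + (33−55)²/55
   = 1.8182 + 0.1636 + 0.2909 + 4.0909 + 15.2909 + 7.2727 + 0.0000 + 5.8909 + 0.1636 + 8.8000
Sum = 43.782

43.782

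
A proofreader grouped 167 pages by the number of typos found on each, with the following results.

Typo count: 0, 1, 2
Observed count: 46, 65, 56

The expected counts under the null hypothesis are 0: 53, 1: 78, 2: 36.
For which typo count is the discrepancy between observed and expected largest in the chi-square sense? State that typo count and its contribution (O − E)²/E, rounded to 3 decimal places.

2, 11.111

cat         O        E   (O−E)²/E
0          46       53     0.9245
1          65       78     2.1667
2          56       36    11.1111
The largest term is for 2: 11.111.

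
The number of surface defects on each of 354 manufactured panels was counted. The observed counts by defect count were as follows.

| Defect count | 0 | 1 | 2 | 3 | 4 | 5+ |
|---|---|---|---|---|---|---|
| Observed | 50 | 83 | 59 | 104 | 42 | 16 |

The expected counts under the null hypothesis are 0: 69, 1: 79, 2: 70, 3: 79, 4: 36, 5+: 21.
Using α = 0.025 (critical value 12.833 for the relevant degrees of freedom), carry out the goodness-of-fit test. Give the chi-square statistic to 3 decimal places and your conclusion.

17.265; reject

χ² = (50−69)²/69 + (83−79)²/79 + (59−70)²/70 + (104−79)²/79 + (42−36)²/36 + (16−21)²/21
   = 5.2319 + 0.2025 + 1.7286 + 7.9114 + 1.0000 + 1.1905
Sum = 17.265
df = 5. Since 17.265 > 12.833, we reject H₀.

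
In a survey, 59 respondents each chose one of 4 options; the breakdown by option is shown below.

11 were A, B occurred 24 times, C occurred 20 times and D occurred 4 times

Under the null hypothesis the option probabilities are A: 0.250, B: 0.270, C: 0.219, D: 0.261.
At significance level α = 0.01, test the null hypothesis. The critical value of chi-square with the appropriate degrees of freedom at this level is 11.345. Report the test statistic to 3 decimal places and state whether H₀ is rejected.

17.358; reject

Expected counts E_i = n·p_i: 59×0.250 = 14.75, 59×0.270 = 15.93, 59×0.219 = 12.921, 59×0.261 = 15.399.
A: (11 − 14.75)²/14.75 = 14.0625/14.75 = 0.9534
B: (24 − 15.93)²/15.93 = 65.1249/15.93 = 4.0882
C: (20 − 12.921)²/12.921 = 50.112241/12.921 = 3.8784
D: (4 − 15.399)²/15.399 = 129.937201/15.399 = 8.4380
Sum = 17.358
df = 3. Since 17.358 > 11.345, we reject H₀.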